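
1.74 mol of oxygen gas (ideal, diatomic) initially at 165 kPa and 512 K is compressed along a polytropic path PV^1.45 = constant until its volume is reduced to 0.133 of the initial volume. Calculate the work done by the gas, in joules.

-24300 J

V₁ = nRT₁/P₁ = 1.74×8.314×512/165 = 44.9 L.
Polytropic n=1.45: T₂ = T₁(V₁/V₂)^(n−1) = 512×(7.52)^0.45 = 1270 K; P₂ = P₁(V₁/V₂)^n = 3080 kPa.
W = (P₁V₁−P₂V₂)/(n−1) = (165×44.9−3080×5.97)/0.45 = -24300 J.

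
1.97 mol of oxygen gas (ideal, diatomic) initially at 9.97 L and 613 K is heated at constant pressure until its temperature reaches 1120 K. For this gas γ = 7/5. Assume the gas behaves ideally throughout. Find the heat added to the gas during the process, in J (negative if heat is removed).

29100 J

P₁ = nRT₁/V₁ = 1.97×8.314×613/9.97 = 1010 kPa.
Isobaric: P stays 1010 kPa; V/T = const ⇒ T₂ = 1120 K, V₂ = 18.2 L.
W = PΔV = 1010×(18.2−9.97) kPa·L = 8300 J.
ΔU = nCvΔT = 1.97×20.8×(1120−613) = 20800 J.
Q = ΔU + W = nCpΔT = 29100 J.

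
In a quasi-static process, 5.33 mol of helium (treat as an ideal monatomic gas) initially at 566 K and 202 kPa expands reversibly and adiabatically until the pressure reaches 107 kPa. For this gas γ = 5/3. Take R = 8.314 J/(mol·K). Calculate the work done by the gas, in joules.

V₁ = nRT₁/P₁ = 5.33×8.314×566/202 = 124 L.
Adiabatic: T₂/T₁ = (P₂/P₁)^((γ−1)/γ) ⇒ T₂ = 566×(0.530)^0.400 = 439 K; V₂ = 182 L.
ΔU = nCvΔT = 5.33×12.5×(439−566) = -8440 J.
Q = 0 for an adiabatic process, so W = −ΔU = 8440 J.

8440 J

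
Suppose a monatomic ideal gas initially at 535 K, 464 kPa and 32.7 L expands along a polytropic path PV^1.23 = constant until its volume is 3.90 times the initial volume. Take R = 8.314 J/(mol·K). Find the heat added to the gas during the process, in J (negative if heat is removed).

n = P₁V₁/(RT₁) = 464×32.7/(8.314×535) = 3.41 mol.
Polytropic n=1.23: T₂ = T₁(V₁/V₂)^(n−1) = 535×(0.256)^0.23 = 391 K; P₂ = P₁(V₁/V₂)^n = 87.0 kPa.
W = (P₁V₁−P₂V₂)/(n−1) = (464×32.7−87.0×128)/0.23 = 17700 J.
ΔU = nCvΔT = 3.41×12.5×(391−535) = -6120 J.
Q = ΔU + W = 11600 J.

11600 J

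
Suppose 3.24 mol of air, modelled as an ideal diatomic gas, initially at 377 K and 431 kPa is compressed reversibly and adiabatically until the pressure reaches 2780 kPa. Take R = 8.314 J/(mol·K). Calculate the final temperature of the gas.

642 K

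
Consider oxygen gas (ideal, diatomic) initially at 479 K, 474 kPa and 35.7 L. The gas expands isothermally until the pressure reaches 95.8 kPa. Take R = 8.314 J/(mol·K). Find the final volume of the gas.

Isothermal: T stays 479 K; PV = const ⇒ V₂ = 177 L, P₂ = 95.8 kPa.

177 L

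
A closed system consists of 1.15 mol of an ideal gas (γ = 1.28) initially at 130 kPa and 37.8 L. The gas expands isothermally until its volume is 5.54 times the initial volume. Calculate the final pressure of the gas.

T₁ = P₁V₁/(nR) = 130×37.8/(1.15×8.314) = 514 K.
Isothermal: T stays 514 K; PV = const ⇒ V₂ = 209 L, P₂ = 23.5 kPa.

23.5 kPa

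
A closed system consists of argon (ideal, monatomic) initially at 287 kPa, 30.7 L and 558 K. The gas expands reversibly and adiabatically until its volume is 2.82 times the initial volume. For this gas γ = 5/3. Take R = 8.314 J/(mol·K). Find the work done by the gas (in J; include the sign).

n = P₁V₁/(RT₁) = 287×30.7/(8.314×558) = 1.90 mol.
Adiabatic: TV^(γ−1) = const ⇒ T₂ = 558×(0.355)^0.667 = 280 K; PV^γ = const ⇒ P₂ = 51.0 kPa.
ΔU = nCvΔT = 1.90×12.5×(280−558) = -6600 J.
Q = 0 for an adiabatic process, so W = −ΔU = 6600 J.

6600 J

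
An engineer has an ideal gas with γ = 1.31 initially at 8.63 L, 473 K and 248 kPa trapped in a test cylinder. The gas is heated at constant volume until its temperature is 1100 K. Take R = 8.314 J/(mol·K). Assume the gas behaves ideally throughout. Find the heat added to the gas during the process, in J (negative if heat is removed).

9150 J

n = P₁V₁/(RT₁) = 248×8.63/(8.314×473) = 0.544 mol.
Isochoric: V stays 8.63 L; P/T = const ⇒ T₂ = 1100 K, P₂ = 577 kPa.
W = 0 (no volume change).
ΔU = nCvΔT = 0.544×26.8×(1100−473) = 9150 J.
Q = ΔU = 9150 J.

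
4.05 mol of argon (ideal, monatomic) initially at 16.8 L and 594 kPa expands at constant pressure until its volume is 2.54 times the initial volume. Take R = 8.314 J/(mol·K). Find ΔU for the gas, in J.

23100 J

T₁ = P₁V₁/(nR) = 594×16.8/(4.05×8.314) = 296 K.
Isobaric: P stays 594 kPa; V/T = const ⇒ T₂ = 753 K, V₂ = 42.7 L.
For an ideal gas ΔU = nCvΔT with Cv = (3/2)R = 12.5 J/(mol·K).
ΔU = 4.05×12.5×(753−296) = 23100 J.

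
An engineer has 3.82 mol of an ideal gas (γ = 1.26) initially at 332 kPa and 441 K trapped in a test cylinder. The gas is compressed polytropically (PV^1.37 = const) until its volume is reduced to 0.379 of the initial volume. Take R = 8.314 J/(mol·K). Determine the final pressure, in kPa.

1250 kPa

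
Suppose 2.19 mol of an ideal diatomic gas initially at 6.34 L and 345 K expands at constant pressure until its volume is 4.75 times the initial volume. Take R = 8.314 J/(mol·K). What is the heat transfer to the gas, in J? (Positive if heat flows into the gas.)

P₁ = nRT₁/V₁ = 2.19×8.314×345/6.34 = 991 kPa.
Isobaric: P stays 991 kPa; V/T = const ⇒ T₂ = 1640 K, V₂ = 30.1 L.
W = PΔV = 991×(30.1−6.34) kPa·L = 23600 J.
ΔU = nCvΔT = 2.19×20.8×(1640−345) = 58900 J.
Q = ΔU + W = nCpΔT = 82400 J.

82400 J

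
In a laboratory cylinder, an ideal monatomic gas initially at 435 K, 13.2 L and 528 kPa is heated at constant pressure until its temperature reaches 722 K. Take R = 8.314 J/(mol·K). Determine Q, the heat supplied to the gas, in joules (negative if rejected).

11500 J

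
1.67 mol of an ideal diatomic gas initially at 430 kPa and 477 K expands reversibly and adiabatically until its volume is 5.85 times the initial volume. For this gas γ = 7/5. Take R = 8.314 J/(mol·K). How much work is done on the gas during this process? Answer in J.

V₁ = nRT₁/P₁ = 1.67×8.314×477/430 = 15.4 L.
Adiabatic: TV^(γ−1) = const ⇒ T₂ = 477×(0.171)^0.400 = 235 K; PV^γ = const ⇒ P₂ = 36.3 kPa.
ΔU = nCvΔT = 1.67×20.8×(235−477) = -8390 J.
Q = 0 for an adiabatic process, so W = −ΔU = 8390 J.
Work done on the gas = −W_by = -8390 J.

-8390 J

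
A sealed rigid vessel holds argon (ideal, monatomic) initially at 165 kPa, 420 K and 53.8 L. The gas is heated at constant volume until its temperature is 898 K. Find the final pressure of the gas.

Isochoric: V stays 53.8 L; P/T = const ⇒ T₂ = 898 K, P₂ = 353 kPa.

353 kPa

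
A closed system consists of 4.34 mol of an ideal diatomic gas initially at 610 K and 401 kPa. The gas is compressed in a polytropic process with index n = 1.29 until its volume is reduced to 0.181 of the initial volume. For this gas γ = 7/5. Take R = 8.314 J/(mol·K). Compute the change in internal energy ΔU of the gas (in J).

V₁ = nRT₁/P₁ = 4.34×8.314×610/401 = 54.9 L.
Polytropic n=1.29: T₂ = T₁(V₁/V₂)^(n−1) = 610×(5.52)^0.29 = 1000 K; P₂ = P₁(V₁/V₂)^n = 3640 kPa.
For an ideal gas ΔU = nCvΔT with Cv = (5/2)R = 20.8 J/(mol·K).
ΔU = 4.34×20.8×(1000−610) = 35300 J.

35300 J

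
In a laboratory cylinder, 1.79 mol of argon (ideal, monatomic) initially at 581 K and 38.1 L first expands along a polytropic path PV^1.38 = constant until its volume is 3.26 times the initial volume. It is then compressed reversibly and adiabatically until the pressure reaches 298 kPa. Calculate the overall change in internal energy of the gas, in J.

P₁ = nRT₁/V₁ = 1.79×8.314×581/38.1 = 227 kPa.
Step 1 — Polytropic n=1.38: T₂ = T₁(V₁/V₂)^(n−1) = 581×(0.307)^0.38 = 371 K; P₂ = P₁(V₁/V₂)^n = 44.4 kPa.
W = (P₁V₁−P₂V₂)/(n−1) = (227×38.1−44.4×124)/0.38 = 8230 J.
ΔU = nCvΔT = 1.79×12.5×(371−581) = -4690 J.
Q = ΔU + W = 3540 J.
State after step 1: P = 44.4 kPa, V = 124 L, T = 371 K.
Step 2 — Adiabatic: T₂/T₁ = (P₂/P₁)^((γ−1)/γ) ⇒ T₂ = 371×(6.71)^0.400 = 794 K; V₂ = 39.6 L.
ΔU = nCvΔT = 1.79×12.5×(794−371) = 9440 J.
Q = 0 for an adiabatic process, so W = −ΔU = -9440 J.
Net over both steps: W = -1210 J, Q = 3540 J, ΔU = 4750 J.

4750 J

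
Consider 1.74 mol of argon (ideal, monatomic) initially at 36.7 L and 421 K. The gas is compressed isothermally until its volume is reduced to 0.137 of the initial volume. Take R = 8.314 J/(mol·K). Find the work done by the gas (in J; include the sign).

-12100 J

P₁ = nRT₁/V₁ = 1.74×8.314×421/36.7 = 166 kPa.
Isothermal: T stays 421 K; PV = const ⇒ V₂ = 5.03 L, P₂ = 1210 kPa.
W = nRT ln(V₂/V₁) = 1.74×8.314×421×ln(0.137) = -12100 J.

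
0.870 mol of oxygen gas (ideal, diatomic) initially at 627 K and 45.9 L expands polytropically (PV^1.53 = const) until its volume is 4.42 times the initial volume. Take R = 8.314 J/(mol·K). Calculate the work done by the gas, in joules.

4660 J

P₁ = nRT₁/V₁ = 0.870×8.314×627/45.9 = 98.8 kPa.
Polytropic n=1.53: T₂ = T₁(V₁/V₂)^(n−1) = 627×(0.226)^0.53 = 285 K; P₂ = P₁(V₁/V₂)^n = 10.2 kPa.
W = (P₁V₁−P₂V₂)/(n−1) = (98.8×45.9−10.2×203)/0.53 = 4660 J.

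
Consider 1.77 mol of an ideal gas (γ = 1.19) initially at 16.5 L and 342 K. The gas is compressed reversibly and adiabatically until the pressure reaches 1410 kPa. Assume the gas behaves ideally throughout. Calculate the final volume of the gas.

4.56 L

P₁ = nRT₁/V₁ = 1.77×8.314×342/16.5 = 305 kPa.
Adiabatic: T₂/T₁ = (P₂/P₁)^((γ−1)/γ) ⇒ T₂ = 342×(4.62)^0.160 = 437 K; V₂ = 4.56 L.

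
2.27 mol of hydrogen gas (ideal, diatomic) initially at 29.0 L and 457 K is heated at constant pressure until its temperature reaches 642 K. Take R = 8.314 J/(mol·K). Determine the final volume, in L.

P₁ = nRT₁/V₁ = 2.27×8.314×457/29.0 = 297 kPa.
Isobaric: P stays 297 kPa; V/T = const ⇒ T₂ = 642 K, V₂ = 40.7 L.

40.7 L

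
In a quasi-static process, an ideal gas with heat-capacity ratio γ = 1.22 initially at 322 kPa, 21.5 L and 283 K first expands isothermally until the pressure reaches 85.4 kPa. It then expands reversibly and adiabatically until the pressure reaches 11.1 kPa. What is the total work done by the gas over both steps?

n = P₁V₁/(RT₁) = 322×21.5/(8.314×283) = 2.94 mol.
Step 1 — Isothermal: T stays 283 K; PV = const ⇒ V₂ = 81.1 L, P₂ = 85.4 kPa.
ΔU = 0 (ideal gas, T constant).
W = nRT ln(V₂/V₁) = 2.94×8.314×283×ln(3.77) = 9190 J.
Q = ΔU + W = 9190 J.
State after step 1: P = 85.4 kPa, V = 81.1 L, T = 283 K.
Step 2 — Adiabatic: T₂/T₁ = (P₂/P₁)^((γ−1)/γ) ⇒ T₂ = 283×(0.130)^0.180 = 196 K; V₂ = 432 L.
ΔU = nCvΔT = 2.94×37.8×(196−283) = -9690 J.
Q = 0 for an adiabatic process, so W = −ΔU = 9690 J.
Net over both steps: W = 18900 J, Q = 9190 J, ΔU = -9690 J.

18900 J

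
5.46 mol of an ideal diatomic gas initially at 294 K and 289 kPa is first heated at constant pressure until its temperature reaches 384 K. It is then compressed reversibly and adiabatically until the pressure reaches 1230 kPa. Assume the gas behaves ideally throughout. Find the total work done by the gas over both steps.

V₁ = nRT₁/P₁ = 5.46×8.314×294/289 = 46.2 L.
Step 1 — Isobaric: P stays 289 kPa; V/T = const ⇒ T₂ = 384 K, V₂ = 60.3 L.
W = PΔV = 289×(60.3−46.2) kPa·L = 4090 J.
ΔU = nCvΔT = 5.46×20.8×(384−294) = 10200 J.
Q = ΔU + W = nCpΔT = 14300 J.
State after step 1: P = 289 kPa, V = 60.3 L, T = 384 K.
Step 2 — Adiabatic: T₂/T₁ = (P₂/P₁)^((γ−1)/γ) ⇒ T₂ = 384×(4.26)^0.286 = 581 K; V₂ = 21.4 L.
ΔU = nCvΔT = 5.46×20.8×(581−384) = 22300 J.
Q = 0 for an adiabatic process, so W = −ΔU = -22300 J.
Net over both steps: W = -18300 J, Q = 14300 J, ΔU = 32600 J.

-18300 J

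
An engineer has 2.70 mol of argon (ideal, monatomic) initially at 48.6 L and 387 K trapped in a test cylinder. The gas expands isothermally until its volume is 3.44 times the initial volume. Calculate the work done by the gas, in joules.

P₁ = nRT₁/V₁ = 2.70×8.314×387/48.6 = 179 kPa.
Isothermal: T stays 387 K; PV = const ⇒ V₂ = 167 L, P₂ = 52.0 kPa.
W = nRT ln(V₂/V₁) = 2.70×8.314×387×ln(3.44) = 10700 J.

10700 J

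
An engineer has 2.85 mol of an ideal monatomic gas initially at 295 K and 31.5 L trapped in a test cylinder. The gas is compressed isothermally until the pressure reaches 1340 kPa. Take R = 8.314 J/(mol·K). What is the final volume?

P₁ = nRT₁/V₁ = 2.85×8.314×295/31.5 = 222 kPa.
Isothermal: T stays 295 K; PV = const ⇒ V₂ = 5.22 L, P₂ = 1340 kPa.

5.22 L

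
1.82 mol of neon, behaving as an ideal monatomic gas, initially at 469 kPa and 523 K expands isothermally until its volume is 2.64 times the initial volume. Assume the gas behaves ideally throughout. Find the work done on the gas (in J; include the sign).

-7680 J

V₁ = nRT₁/P₁ = 1.82×8.314×523/469 = 16.9 L.
Isothermal: T stays 523 K; PV = const ⇒ V₂ = 44.5 L, P₂ = 178 kPa.
W = nRT ln(V₂/V₁) = 1.82×8.314×523×ln(2.64) = 7680 J.
Work done on the gas = −W_by = -7680 J.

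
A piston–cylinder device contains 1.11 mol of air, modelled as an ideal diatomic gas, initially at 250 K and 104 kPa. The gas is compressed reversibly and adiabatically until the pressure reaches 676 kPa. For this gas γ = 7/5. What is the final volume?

V₁ = nRT₁/P₁ = 1.11×8.314×250/104 = 22.2 L.
Adiabatic: T₂/T₁ = (P₂/P₁)^((γ−1)/γ) ⇒ T₂ = 250×(6.50)^0.286 = 427 K; V₂ = 5.83 L.

5.83 L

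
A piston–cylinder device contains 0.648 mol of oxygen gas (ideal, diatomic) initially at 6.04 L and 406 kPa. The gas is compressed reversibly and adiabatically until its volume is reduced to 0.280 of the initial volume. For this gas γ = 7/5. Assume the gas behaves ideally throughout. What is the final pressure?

2410 kPa

T₁ = P₁V₁/(nR) = 406×6.04/(0.648×8.314) = 455 K.
Adiabatic: TV^(γ−1) = const ⇒ T₂ = 455×(3.57)^0.400 = 757 K; PV^γ = const ⇒ P₂ = 2410 kPa.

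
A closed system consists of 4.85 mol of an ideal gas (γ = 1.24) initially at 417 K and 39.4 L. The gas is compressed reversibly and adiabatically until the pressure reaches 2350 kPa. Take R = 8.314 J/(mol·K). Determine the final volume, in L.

P₁ = nRT₁/V₁ = 4.85×8.314×417/39.4 = 427 kPa.
Adiabatic: T₂/T₁ = (P₂/P₁)^((γ−1)/γ) ⇒ T₂ = 417×(5.51)^0.194 = 580 K; V₂ = 9.95 L.

9.95 L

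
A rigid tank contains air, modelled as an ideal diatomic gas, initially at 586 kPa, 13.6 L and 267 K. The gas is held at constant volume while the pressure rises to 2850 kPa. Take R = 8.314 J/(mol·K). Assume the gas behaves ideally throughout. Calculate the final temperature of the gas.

1300 K

Isochoric: V stays 13.6 L; P/T = const ⇒ T₂ = 1300 K, P₂ = 2850 kPa.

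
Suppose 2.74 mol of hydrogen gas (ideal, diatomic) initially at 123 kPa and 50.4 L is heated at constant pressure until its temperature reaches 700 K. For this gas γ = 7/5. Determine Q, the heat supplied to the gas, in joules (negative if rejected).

34100 J

T₁ = P₁V₁/(nR) = 123×50.4/(2.74×8.314) = 272 K.
Isobaric: P stays 123 kPa; V/T = const ⇒ T₂ = 700 K, V₂ = 130 L.
W = PΔV = 123×(130−50.4) kPa·L = 9750 J.
ΔU = nCvΔT = 2.74×20.8×(700−272) = 24400 J.
Q = ΔU + W = nCpΔT = 34100 J.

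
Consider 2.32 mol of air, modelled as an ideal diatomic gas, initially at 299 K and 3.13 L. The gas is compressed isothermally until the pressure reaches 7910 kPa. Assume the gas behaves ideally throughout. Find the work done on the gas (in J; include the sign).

P₁ = nRT₁/V₁ = 2.32×8.314×299/3.13 = 1840 kPa.
Isothermal: T stays 299 K; PV = const ⇒ V₂ = 0.729 L, P₂ = 7910 kPa.
W = nRT ln(V₂/V₁) = 2.32×8.314×299×ln(0.233) = -8400 J.
Work done on the gas = −W_by = 8400 J.

8400 J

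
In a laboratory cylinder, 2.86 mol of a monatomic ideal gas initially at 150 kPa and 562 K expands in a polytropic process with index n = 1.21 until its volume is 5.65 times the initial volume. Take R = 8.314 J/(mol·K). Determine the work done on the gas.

V₁ = nRT₁/P₁ = 2.86×8.314×562/150 = 89.1 L.
Polytropic n=1.21: T₂ = T₁(V₁/V₂)^(n−1) = 562×(0.177)^0.21 = 391 K; P₂ = P₁(V₁/V₂)^n = 18.5 kPa.
W = (P₁V₁−P₂V₂)/(n−1) = (150×89.1−18.5×503)/0.21 = 19400 J.
Work done on the gas = −W_by = -19400 J.

-19400 J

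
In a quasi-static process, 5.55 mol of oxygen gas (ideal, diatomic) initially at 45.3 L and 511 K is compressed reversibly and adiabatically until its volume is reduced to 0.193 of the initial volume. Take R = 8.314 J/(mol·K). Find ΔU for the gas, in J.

54900 J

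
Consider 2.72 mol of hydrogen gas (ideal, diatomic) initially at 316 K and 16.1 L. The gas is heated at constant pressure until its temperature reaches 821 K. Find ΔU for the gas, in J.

P₁ = nRT₁/V₁ = 2.72×8.314×316/16.1 = 444 kPa.
Isobaric: P stays 444 kPa; V/T = const ⇒ T₂ = 821 K, V₂ = 41.8 L.
For an ideal gas ΔU = nCvΔT with Cv = (5/2)R = 20.8 J/(mol·K).
ΔU = 2.72×20.8×(821−316) = 28600 J.

28600 J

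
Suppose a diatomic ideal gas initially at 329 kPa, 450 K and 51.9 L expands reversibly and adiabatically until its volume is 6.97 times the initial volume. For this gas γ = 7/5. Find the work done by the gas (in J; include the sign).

23100 J

n = P₁V₁/(RT₁) = 329×51.9/(8.314×450) = 4.56 mol.
Adiabatic: TV^(γ−1) = const ⇒ T₂ = 450×(0.143)^0.400 = 207 K; PV^γ = const ⇒ P₂ = 21.7 kPa.
ΔU = nCvΔT = 4.56×20.8×(207−450) = -23100 J.
Q = 0 for an adiabatic process, so W = −ΔU = 23100 J.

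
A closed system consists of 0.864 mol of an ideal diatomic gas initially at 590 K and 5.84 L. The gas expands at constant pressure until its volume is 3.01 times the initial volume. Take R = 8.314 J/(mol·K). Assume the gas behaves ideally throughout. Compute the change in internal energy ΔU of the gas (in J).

21300 J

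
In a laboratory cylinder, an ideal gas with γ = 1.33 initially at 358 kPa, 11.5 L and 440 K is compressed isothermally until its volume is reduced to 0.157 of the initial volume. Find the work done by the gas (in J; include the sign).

n = P₁V₁/(RT₁) = 358×11.5/(8.314×440) = 1.13 mol.
Isothermal: T stays 440 K; PV = const ⇒ V₂ = 1.81 L, P₂ = 2280 kPa.
W = nRT ln(V₂/V₁) = 1.13×8.314×440×ln(0.157) = -7620 J.

-7620 J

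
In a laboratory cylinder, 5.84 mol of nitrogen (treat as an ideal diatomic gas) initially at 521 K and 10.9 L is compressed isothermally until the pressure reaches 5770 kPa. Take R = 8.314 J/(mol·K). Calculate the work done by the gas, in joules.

P₁ = nRT₁/V₁ = 5.84×8.314×521/10.9 = 2320 kPa.
Isothermal: T stays 521 K; PV = const ⇒ V₂ = 4.38 L, P₂ = 5770 kPa.
W = nRT ln(V₂/V₁) = 5.84×8.314×521×ln(0.402) = -23000 J.

-23000 J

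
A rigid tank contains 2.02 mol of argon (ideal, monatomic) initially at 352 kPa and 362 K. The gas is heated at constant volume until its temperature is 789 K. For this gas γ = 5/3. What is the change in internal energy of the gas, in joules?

V₁ = nRT₁/P₁ = 2.02×8.314×362/352 = 17.3 L.
Isochoric: V stays 17.3 L; P/T = const ⇒ T₂ = 789 K, P₂ = 767 kPa.
For an ideal gas ΔU = nCvΔT with Cv = (3/2)R = 12.5 J/(mol·K).
ΔU = 2.02×12.5×(789−362) = 10800 J.

10800 J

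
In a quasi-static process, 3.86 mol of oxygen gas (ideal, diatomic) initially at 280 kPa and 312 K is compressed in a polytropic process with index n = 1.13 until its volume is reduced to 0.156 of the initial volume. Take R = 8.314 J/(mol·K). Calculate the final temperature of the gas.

V₁ = nRT₁/P₁ = 3.86×8.314×312/280 = 35.8 L.
Polytropic n=1.13: T₂ = T₁(V₁/V₂)^(n−1) = 312×(6.41)^0.13 = 397 K; P₂ = P₁(V₁/V₂)^n = 2290 kPa.

397 K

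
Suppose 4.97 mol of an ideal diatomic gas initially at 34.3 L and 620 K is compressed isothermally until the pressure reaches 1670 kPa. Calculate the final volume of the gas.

15.3 L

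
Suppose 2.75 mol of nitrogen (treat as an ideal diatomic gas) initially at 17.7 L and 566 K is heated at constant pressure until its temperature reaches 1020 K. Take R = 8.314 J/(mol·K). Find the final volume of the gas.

P₁ = nRT₁/V₁ = 2.75×8.314×566/17.7 = 731 kPa.
Isobaric: P stays 731 kPa; V/T = const ⇒ T₂ = 1020 K, V₂ = 31.9 L.

31.9 L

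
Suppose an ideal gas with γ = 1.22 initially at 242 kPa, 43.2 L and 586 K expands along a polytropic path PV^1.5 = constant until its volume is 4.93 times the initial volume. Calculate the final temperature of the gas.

264 K

Polytropic n=1.5: T₂ = T₁(V₁/V₂)^(n−1) = 586×(0.203)^0.50 = 264 K; P₂ = P₁(V₁/V₂)^n = 22.1 kPa.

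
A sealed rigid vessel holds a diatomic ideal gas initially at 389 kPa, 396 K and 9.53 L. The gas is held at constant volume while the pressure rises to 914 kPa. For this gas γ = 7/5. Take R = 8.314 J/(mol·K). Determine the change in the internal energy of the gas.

12500 J

n = P₁V₁/(RT₁) = 389×9.53/(8.314×396) = 1.13 mol.
Isochoric: V stays 9.53 L; P/T = const ⇒ T₂ = 930 K, P₂ = 914 kPa.
For an ideal gas ΔU = nCvΔT with Cv = (5/2)R = 20.8 J/(mol·K).
ΔU = 1.13×20.8×(930−396) = 12500 J.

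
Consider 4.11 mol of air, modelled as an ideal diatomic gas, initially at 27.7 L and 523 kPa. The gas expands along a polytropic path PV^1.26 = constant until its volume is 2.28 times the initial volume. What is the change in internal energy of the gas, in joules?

-6990 J

T₁ = P₁V₁/(nR) = 523×27.7/(4.11×8.314) = 424 K.
Polytropic n=1.26: T₂ = T₁(V₁/V₂)^(n−1) = 424×(0.439)^0.26 = 342 K; P₂ = P₁(V₁/V₂)^n = 185 kPa.
For an ideal gas ΔU = nCvΔT with Cv = (5/2)R = 20.8 J/(mol·K).
ΔU = 4.11×20.8×(342−424) = -6990 J.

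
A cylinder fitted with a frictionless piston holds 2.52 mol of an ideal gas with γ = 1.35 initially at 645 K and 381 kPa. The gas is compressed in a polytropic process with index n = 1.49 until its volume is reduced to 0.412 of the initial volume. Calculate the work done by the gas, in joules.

V₁ = nRT₁/P₁ = 2.52×8.314×645/381 = 35.5 L.
Polytropic n=1.49: T₂ = T₁(V₁/V₂)^(n−1) = 645×(2.43)^0.49 = 996 K; P₂ = P₁(V₁/V₂)^n = 1430 kPa.
W = (P₁V₁−P₂V₂)/(n−1) = (381×35.5−1430×14.6)/0.49 = -15000 J.

-15000 J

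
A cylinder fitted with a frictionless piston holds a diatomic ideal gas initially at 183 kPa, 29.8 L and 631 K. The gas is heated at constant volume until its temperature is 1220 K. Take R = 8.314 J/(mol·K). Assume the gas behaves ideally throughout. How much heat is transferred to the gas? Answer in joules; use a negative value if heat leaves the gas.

12700 J

n = P₁V₁/(RT₁) = 183×29.8/(8.314×631) = 1.04 mol.
Isochoric: V stays 29.8 L; P/T = const ⇒ T₂ = 1220 K, P₂ = 354 kPa.
W = 0 (no volume change).
ΔU = nCvΔT = 1.04×20.8×(1220−631) = 12700 J.
Q = ΔU = 12700 J.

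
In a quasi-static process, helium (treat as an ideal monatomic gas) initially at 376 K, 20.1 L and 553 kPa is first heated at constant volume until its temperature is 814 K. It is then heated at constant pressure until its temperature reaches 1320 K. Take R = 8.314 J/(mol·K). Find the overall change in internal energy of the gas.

n = P₁V₁/(RT₁) = 553×20.1/(8.314×376) = 3.56 mol.
Step 1 — Isochoric: V stays 20.1 L; P/T = const ⇒ T₂ = 814 K, P₂ = 1200 kPa.
W = 0 (no volume change).
ΔU = nCvΔT = 3.56×12.5×(814−376) = 19400 J.
Q = ΔU = 19400 J.
State after step 1: P = 1200 kPa, V = 20.1 L, T = 814 K.
Step 2 — Isobaric: P stays 1200 kPa; V/T = const ⇒ T₂ = 1320 K, V₂ = 32.6 L.
W = PΔV = 1200×(32.6−20.1) kPa·L = 15000 J.
ΔU = nCvΔT = 3.56×12.5×(1320−814) = 22400 J.
Q = ΔU + W = nCpΔT = 37400 J.
Net over both steps: W = 15000 J, Q = 56800 J, ΔU = 41900 J.

41900 J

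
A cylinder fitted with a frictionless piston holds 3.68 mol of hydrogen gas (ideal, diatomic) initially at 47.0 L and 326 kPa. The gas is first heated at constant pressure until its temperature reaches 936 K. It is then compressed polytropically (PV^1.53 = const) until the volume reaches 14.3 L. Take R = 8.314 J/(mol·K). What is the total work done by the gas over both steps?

T₁ = P₁V₁/(nR) = 326×47.0/(3.68×8.314) = 501 K.
Step 1 — Isobaric: P stays 326 kPa; V/T = const ⇒ T₂ = 936 K, V₂ = 87.8 L.
W = PΔV = 326×(87.8−47.0) kPa·L = 13300 J.
ΔU = nCvΔT = 3.68×20.8×(936−501) = 33300 J.
Q = ΔU + W = nCpΔT = 46600 J.
State after step 1: P = 326 kPa, V = 87.8 L, T = 936 K.
Step 2 — Polytropic n=1.53: T₂ = T₁(V₁/V₂)^(n−1) = 936×(6.14)^0.53 = 2450 K; P₂ = P₁(V₁/V₂)^n = 5240 kPa.
W = (P₁V₁−P₂V₂)/(n−1) = (326×87.8−5240×14.3)/0.53 = -87400 J.
ΔU = nCvΔT = 3.68×20.8×(2450−936) = 116000 J.
Q = ΔU + W = 28400 J.
Net over both steps: W = -74100 J, Q = 75000 J, ΔU = 149000 J.

-74100 J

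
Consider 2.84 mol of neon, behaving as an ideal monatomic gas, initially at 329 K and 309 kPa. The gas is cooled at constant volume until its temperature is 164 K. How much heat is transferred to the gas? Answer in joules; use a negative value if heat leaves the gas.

-5840 J

V₁ = nRT₁/P₁ = 2.84×8.314×329/309 = 25.1 L.
Isochoric: V stays 25.1 L; P/T = const ⇒ T₂ = 164 K, P₂ = 154 kPa.
W = 0 (no volume change).
ΔU = nCvΔT = 2.84×12.5×(164−329) = -5840 J.
Q = ΔU = -5840 J.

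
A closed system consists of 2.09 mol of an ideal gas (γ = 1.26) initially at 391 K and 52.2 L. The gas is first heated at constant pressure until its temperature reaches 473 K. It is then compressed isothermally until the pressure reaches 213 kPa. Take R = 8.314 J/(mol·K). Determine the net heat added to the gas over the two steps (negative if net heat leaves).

P₁ = nRT₁/V₁ = 2.09×8.314×391/52.2 = 130 kPa.
Step 1 — Isobaric: P stays 130 kPa; V/T = const ⇒ T₂ = 473 K, V₂ = 63.1 L.
W = PΔV = 130×(63.1−52.2) kPa·L = 1420 J.
ΔU = nCvΔT = 2.09×32.0×(473−391) = 5480 J.
Q = ΔU + W = nCpΔT = 6910 J.
State after step 1: P = 130 kPa, V = 63.1 L, T = 473 K.
Step 2 — Isothermal: T stays 473 K; PV = const ⇒ V₂ = 38.6 L, P₂ = 213 kPa.
ΔU = 0 (ideal gas, T constant).
W = nRT ln(V₂/V₁) = 2.09×8.314×473×ln(0.611) = -4050 J.
Q = ΔU + W = -4050 J.
Net over both steps: W = -2620 J, Q = 2860 J, ΔU = 5480 J.

2860 J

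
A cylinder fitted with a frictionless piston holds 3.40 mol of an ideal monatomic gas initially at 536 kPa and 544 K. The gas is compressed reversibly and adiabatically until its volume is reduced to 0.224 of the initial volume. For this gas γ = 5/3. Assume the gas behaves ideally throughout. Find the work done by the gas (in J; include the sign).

V₁ = nRT₁/P₁ = 3.40×8.314×544/536 = 28.7 L.
Adiabatic: TV^(γ−1) = const ⇒ T₂ = 544×(4.46)^0.667 = 1470 K; PV^γ = const ⇒ P₂ = 6490 kPa.
ΔU = nCvΔT = 3.40×12.5×(1470−544) = 39500 J.
Q = 0 for an adiabatic process, so W = −ΔU = -39500 J.

-39500 J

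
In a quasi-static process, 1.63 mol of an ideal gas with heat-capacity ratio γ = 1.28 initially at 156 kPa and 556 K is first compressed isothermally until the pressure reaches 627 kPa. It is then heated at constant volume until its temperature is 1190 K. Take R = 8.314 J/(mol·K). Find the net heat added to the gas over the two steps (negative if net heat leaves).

V₁ = nRT₁/P₁ = 1.63×8.314×556/156 = 48.3 L.
Step 1 — Isothermal: T stays 556 K; PV = const ⇒ V₂ = 12.0 L, P₂ = 627 kPa.
ΔU = 0 (ideal gas, T constant).
W = nRT ln(V₂/V₁) = 1.63×8.314×556×ln(0.249) = -10500 J.
Q = ΔU + W = -10500 J.
State after step 1: P = 627 kPa, V = 12.0 L, T = 556 K.
Step 2 — Isochoric: V stays 12.0 L; P/T = const ⇒ T₂ = 1190 K, P₂ = 1340 kPa.
W = 0 (no volume change).
ΔU = nCvΔT = 1.63×29.7×(1190−556) = 30700 J.
Q = ΔU = 30700 J.
Net over both steps: W = -10500 J, Q = 20200 J, ΔU = 30700 J.

20200 J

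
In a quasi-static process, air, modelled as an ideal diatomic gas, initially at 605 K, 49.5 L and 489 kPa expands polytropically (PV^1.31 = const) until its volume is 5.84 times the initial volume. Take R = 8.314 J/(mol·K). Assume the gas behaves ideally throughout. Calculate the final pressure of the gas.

48.5 kPa

Polytropic n=1.31: T₂ = T₁(V₁/V₂)^(n−1) = 605×(0.171)^0.31 = 350 K; P₂ = P₁(V₁/V₂)^n = 48.5 kPa.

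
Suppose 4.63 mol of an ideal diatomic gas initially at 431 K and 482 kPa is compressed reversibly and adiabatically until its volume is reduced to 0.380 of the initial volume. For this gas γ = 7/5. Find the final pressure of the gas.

V₁ = nRT₁/P₁ = 4.63×8.314×431/482 = 34.4 L.
Adiabatic: TV^(γ−1) = const ⇒ T₂ = 431×(2.63)^0.400 = 635 K; PV^γ = const ⇒ P₂ = 1870 kPa.

1870 kPa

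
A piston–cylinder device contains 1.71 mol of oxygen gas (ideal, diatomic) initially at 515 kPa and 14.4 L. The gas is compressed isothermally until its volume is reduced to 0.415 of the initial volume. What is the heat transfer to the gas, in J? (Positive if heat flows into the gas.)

T₁ = P₁V₁/(nR) = 515×14.4/(1.71×8.314) = 522 K.
Isothermal: T stays 522 K; PV = const ⇒ V₂ = 5.98 L, P₂ = 1240 kPa.
ΔU = 0 (ideal gas, T constant).
W = nRT ln(V₂/V₁) = 1.71×8.314×522×ln(0.415) = -6520 J.
Q = ΔU + W = -6520 J.

-6520 J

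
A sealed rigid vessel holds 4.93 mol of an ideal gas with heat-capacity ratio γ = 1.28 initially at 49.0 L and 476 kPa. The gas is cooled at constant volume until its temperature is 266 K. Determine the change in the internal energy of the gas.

-44400 J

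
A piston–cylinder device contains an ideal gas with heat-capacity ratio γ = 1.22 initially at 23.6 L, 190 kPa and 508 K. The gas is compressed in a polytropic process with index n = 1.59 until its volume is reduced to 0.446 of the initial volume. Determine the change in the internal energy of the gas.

n = P₁V₁/(RT₁) = 190×23.6/(8.314×508) = 1.06 mol.
Polytropic n=1.59: T₂ = T₁(V₁/V₂)^(n−1) = 508×(2.24)^0.59 = 818 K; P₂ = P₁(V₁/V₂)^n = 686 kPa.
For an ideal gas ΔU = nCvΔT with Cv = R/(γ−1) = 37.8 J/(mol·K).
ΔU = 1.06×37.8×(818−508) = 12400 J.

12400 J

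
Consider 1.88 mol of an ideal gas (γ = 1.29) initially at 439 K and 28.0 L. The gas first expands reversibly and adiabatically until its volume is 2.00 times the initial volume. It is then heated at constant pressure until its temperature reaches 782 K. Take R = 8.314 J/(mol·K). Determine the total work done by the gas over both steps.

10900 J

P₁ = nRT₁/V₁ = 1.88×8.314×439/28.0 = 245 kPa.
Step 1 — Adiabatic: TV^(γ−1) = const ⇒ T₂ = 439×(0.500)^0.290 = 359 K; PV^γ = const ⇒ P₂ = 100 kPa.
ΔU = nCvΔT = 1.88×28.7×(359−439) = -4310 J.
Q = 0 for an adiabatic process, so W = −ΔU = 4310 J.
State after step 1: P = 100 kPa, V = 56.0 L, T = 359 K.
Step 2 — Isobaric: P stays 100 kPa; V/T = const ⇒ T₂ = 782 K, V₂ = 122 L.
W = PΔV = 100×(122−56.0) kPa·L = 6610 J.
ΔU = nCvΔT = 1.88×28.7×(782−359) = 22800 J.
Q = ΔU + W = nCpΔT = 29400 J.
Net over both steps: W = 10900 J, Q = 29400 J, ΔU = 18500 J.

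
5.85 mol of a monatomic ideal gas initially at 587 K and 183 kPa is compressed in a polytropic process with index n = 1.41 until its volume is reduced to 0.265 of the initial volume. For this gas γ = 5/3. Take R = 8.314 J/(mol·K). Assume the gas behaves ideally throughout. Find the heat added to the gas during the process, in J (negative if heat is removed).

-19400 J

V₁ = nRT₁/P₁ = 5.85×8.314×587/183 = 156 L.
Polytropic n=1.41: T₂ = T₁(V₁/V₂)^(n−1) = 587×(3.77)^0.41 = 1010 K; P₂ = P₁(V₁/V₂)^n = 1190 kPa.
W = (P₁V₁−P₂V₂)/(n−1) = (183×156−1190×41.3)/0.41 = -50400 J.
ΔU = nCvΔT = 5.85×12.5×(1010−587) = 31000 J.
Q = ΔU + W = -19400 J.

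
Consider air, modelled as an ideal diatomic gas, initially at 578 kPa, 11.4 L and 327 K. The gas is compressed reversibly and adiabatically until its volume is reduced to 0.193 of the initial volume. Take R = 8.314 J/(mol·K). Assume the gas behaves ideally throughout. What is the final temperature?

Adiabatic: TV^(γ−1) = const ⇒ T₂ = 327×(5.18)^0.400 = 631 K; PV^γ = const ⇒ P₂ = 5780 kPa.

631 K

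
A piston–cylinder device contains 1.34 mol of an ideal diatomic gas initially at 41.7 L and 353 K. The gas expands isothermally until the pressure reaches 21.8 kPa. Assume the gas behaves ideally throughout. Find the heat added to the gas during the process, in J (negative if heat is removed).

5760 J

P₁ = nRT₁/V₁ = 1.34×8.314×353/41.7 = 94.3 kPa.
Isothermal: T stays 353 K; PV = const ⇒ V₂ = 180 L, P₂ = 21.8 kPa.
ΔU = 0 (ideal gas, T constant).
W = nRT ln(V₂/V₁) = 1.34×8.314×353×ln(4.33) = 5760 J.
Q = ΔU + W = 5760 J.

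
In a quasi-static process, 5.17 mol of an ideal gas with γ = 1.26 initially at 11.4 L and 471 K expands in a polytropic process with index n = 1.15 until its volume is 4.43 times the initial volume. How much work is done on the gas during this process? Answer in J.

-27000 J

P₁ = nRT₁/V₁ = 5.17×8.314×471/11.4 = 1780 kPa.
Polytropic n=1.15: T₂ = T₁(V₁/V₂)^(n−1) = 471×(0.226)^0.15 = 377 K; P₂ = P₁(V₁/V₂)^n = 321 kPa.
W = (P₁V₁−P₂V₂)/(n−1) = (1780×11.4−321×50.5)/0.15 = 27000 J.
Work done on the gas = −W_by = -27000 J.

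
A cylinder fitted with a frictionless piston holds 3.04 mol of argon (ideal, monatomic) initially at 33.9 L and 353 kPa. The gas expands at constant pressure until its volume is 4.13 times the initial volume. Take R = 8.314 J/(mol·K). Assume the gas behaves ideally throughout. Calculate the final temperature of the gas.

T₁ = P₁V₁/(nR) = 353×33.9/(3.04×8.314) = 473 K.
Isobaric: P stays 353 kPa; V/T = const ⇒ T₂ = 1960 K, V₂ = 140 L.

1960 K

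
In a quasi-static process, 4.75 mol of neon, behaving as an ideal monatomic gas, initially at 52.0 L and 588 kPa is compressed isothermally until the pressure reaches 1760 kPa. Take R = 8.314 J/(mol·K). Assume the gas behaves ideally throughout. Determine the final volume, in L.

T₁ = P₁V₁/(nR) = 588×52.0/(4.75×8.314) = 774 K.
Isothermal: T stays 774 K; PV = const ⇒ V₂ = 17.4 L, P₂ = 1760 kPa.

17.4 L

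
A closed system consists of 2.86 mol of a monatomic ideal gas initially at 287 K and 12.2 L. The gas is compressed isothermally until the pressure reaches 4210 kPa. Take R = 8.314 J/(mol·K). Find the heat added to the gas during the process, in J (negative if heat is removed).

P₁ = nRT₁/V₁ = 2.86×8.314×287/12.2 = 559 kPa.
Isothermal: T stays 287 K; PV = const ⇒ V₂ = 1.62 L, P₂ = 4210 kPa.
ΔU = 0 (ideal gas, T constant).
W = nRT ln(V₂/V₁) = 2.86×8.314×287×ln(0.133) = -13800 J.
Q = ΔU + W = -13800 J.

-13800 J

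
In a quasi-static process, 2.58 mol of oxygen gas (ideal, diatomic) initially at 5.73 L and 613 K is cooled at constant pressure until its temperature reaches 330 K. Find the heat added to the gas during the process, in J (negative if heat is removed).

P₁ = nRT₁/V₁ = 2.58×8.314×613/5.73 = 2290 kPa.
Isobaric: P stays 2290 kPa; V/T = const ⇒ T₂ = 330 K, V₂ = 3.08 L.
W = PΔV = 2290×(3.08−5.73) kPa·L = -6070 J.
ΔU = nCvΔT = 2.58×20.8×(330−613) = -15200 J.
Q = ΔU + W = nCpΔT = -21200 J.

-21200 J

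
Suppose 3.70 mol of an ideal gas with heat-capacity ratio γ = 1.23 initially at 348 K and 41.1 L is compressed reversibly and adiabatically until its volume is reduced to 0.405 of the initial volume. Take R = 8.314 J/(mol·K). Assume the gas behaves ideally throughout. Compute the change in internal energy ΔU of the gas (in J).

10800 J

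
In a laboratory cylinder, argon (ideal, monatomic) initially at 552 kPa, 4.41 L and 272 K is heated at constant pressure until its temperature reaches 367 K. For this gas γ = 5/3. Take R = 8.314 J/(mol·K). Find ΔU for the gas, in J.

n = P₁V₁/(RT₁) = 552×4.41/(8.314×272) = 1.08 mol.
Isobaric: P stays 552 kPa; V/T = const ⇒ T₂ = 367 K, V₂ = 5.95 L.
For an ideal gas ΔU = nCvΔT with Cv = (3/2)R = 12.5 J/(mol·K).
ΔU = 1.08×12.5×(367−272) = 1280 J.

1280 J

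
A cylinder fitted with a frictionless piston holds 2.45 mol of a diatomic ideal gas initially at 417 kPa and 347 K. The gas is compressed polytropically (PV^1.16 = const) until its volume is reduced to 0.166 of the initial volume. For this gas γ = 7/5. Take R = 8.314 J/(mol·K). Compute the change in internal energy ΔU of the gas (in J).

V₁ = nRT₁/P₁ = 2.45×8.314×347/417 = 16.9 L.
Polytropic n=1.16: T₂ = T₁(V₁/V₂)^(n−1) = 347×(6.02)^0.16 = 463 K; P₂ = P₁(V₁/V₂)^n = 3350 kPa.
For an ideal gas ΔU = nCvΔT with Cv = (5/2)R = 20.8 J/(mol·K).
ΔU = 2.45×20.8×(463−347) = 5880 J.

5880 J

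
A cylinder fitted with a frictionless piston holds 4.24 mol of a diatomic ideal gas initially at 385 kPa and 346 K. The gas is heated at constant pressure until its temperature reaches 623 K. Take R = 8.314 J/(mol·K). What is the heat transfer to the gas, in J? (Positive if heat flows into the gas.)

34200 J

V₁ = nRT₁/P₁ = 4.24×8.314×346/385 = 31.7 L.
Isobaric: P stays 385 kPa; V/T = const ⇒ T₂ = 623 K, V₂ = 57.0 L.
W = PΔV = 385×(57.0−31.7) kPa·L = 9760 J.
ΔU = nCvΔT = 4.24×20.8×(623−346) = 24400 J.
Q = ΔU + W = nCpΔT = 34200 J.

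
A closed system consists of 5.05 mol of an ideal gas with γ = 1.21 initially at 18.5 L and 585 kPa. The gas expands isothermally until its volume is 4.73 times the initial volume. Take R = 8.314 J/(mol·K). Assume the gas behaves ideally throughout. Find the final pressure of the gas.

124 kPa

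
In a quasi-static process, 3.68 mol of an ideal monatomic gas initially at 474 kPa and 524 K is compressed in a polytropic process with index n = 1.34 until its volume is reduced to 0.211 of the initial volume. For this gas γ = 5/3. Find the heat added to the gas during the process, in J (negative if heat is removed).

-16100 J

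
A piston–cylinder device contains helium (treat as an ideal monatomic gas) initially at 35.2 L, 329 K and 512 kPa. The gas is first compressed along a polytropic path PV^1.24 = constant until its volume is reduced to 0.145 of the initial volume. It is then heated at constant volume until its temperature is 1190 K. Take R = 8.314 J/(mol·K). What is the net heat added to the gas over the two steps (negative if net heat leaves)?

26500 J

n = P₁V₁/(RT₁) = 512×35.2/(8.314×329) = 6.59 mol.
Step 1 — Polytropic n=1.24: T₂ = T₁(V₁/V₂)^(n−1) = 329×(6.90)^0.24 = 523 K; P₂ = P₁(V₁/V₂)^n = 5610 kPa.
W = (P₁V₁−P₂V₂)/(n−1) = (512×35.2−5610×5.10)/0.24 = -44300 J.
ΔU = nCvΔT = 6.59×12.5×(523−329) = 15900 J.
Q = ΔU + W = -28300 J.
State after step 1: P = 5610 kPa, V = 5.10 L, T = 523 K.
Step 2 — Isochoric: V stays 5.10 L; P/T = const ⇒ T₂ = 1190 K, P₂ = 12800 kPa.
W = 0 (no volume change).
ΔU = nCvΔT = 6.59×12.5×(1190−523) = 54800 J.
Q = ΔU = 54800 J.
Net over both steps: W = -44300 J, Q = 26500 J, ΔU = 70700 J.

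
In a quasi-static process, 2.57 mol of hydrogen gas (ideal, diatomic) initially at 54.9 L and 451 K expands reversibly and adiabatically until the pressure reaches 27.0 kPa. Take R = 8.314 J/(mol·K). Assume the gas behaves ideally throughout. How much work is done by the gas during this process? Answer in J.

9980 J

P₁ = nRT₁/V₁ = 2.57×8.314×451/54.9 = 176 kPa.
Adiabatic: T₂/T₁ = (P₂/P₁)^((γ−1)/γ) ⇒ T₂ = 451×(0.154)^0.286 = 264 K; V₂ = 209 L.
ΔU = nCvΔT = 2.57×20.8×(264−451) = -9980 J.
Q = 0 for an adiabatic process, so W = −ΔU = 9980 J.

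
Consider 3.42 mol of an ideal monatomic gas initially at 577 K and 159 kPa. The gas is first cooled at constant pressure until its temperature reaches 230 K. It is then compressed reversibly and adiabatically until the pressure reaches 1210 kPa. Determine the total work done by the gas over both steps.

-22100 J

V₁ = nRT₁/P₁ = 3.42×8.314×577/159 = 103 L.
Step 1 — Isobaric: P stays 159 kPa; V/T = const ⇒ T₂ = 230 K, V₂ = 41.1 L.
W = PΔV = 159×(41.1−103) kPa·L = -9870 J.
ΔU = nCvΔT = 3.42×12.5×(230−577) = -14800 J.
Q = ΔU + W = nCpΔT = -24700 J.
State after step 1: P = 159 kPa, V = 41.1 L, T = 230 K.
Step 2 — Adiabatic: T₂/T₁ = (P₂/P₁)^((γ−1)/γ) ⇒ T₂ = 230×(7.61)^0.400 = 518 K; V₂ = 12.2 L.
ΔU = nCvΔT = 3.42×12.5×(518−230) = 12300 J.
Q = 0 for an adiabatic process, so W = −ΔU = -12300 J.
Net over both steps: W = -22100 J, Q = -24700 J, ΔU = -2520 J.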